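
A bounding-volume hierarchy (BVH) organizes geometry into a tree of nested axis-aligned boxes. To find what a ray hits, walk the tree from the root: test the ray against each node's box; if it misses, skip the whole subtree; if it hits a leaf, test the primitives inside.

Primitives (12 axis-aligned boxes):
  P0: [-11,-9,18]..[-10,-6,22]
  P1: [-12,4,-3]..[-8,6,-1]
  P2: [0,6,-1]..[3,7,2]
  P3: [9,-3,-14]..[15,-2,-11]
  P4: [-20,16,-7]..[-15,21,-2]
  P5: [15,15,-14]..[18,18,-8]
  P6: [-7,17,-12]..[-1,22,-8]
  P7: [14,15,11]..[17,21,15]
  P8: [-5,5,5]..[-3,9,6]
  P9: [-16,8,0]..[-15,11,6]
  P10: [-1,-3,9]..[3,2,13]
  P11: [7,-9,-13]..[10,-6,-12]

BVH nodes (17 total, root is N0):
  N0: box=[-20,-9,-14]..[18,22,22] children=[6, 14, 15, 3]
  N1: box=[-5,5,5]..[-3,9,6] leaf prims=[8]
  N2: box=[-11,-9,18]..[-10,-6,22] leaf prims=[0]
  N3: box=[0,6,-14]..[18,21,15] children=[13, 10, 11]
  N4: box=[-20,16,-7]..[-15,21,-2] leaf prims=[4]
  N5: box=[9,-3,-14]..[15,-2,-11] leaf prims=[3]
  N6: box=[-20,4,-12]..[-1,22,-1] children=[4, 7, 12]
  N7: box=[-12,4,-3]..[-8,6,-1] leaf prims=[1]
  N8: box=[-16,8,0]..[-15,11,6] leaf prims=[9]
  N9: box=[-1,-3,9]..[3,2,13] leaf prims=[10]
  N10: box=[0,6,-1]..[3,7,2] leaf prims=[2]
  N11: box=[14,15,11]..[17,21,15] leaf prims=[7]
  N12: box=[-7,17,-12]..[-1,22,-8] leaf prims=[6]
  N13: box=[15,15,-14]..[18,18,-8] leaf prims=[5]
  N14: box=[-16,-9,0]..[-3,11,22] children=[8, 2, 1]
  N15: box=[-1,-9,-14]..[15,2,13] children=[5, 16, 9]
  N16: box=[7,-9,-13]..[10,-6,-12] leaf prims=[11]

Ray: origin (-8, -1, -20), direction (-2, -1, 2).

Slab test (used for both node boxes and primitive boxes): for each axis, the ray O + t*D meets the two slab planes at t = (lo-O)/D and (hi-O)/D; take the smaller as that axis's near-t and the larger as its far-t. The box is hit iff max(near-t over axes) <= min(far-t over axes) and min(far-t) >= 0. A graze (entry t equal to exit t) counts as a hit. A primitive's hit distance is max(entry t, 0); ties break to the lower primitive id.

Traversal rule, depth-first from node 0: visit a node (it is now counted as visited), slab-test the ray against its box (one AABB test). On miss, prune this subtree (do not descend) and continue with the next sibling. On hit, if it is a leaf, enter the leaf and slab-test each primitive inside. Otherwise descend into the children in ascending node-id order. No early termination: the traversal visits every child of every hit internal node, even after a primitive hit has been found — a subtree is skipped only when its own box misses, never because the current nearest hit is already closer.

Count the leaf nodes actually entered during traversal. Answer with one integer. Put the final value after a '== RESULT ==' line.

Walk:
N0 x:[-13,6] y:[-23,8] z:[3,21] -> hit [3,6], descend [3, 6, 14, 15]
  N3 x:[-13,-4] y:[-22,-7] z:[3,35/2] -> miss, prune
  N6 x:[-7/2,6] y:[-23,-5] z:[4,19/2] -> miss, prune
  N14 x:[-5/2,4] y:[-12,8] z:[10,21] -> miss, prune
  N15 x:[-23/2,-7/2] y:[-3,8] z:[3,33/2] -> miss, prune

Visited [0, 3, 6, 14, 15]. Tests: 5 box, 0 leaf. Nearest: miss.

== RESULT ==
0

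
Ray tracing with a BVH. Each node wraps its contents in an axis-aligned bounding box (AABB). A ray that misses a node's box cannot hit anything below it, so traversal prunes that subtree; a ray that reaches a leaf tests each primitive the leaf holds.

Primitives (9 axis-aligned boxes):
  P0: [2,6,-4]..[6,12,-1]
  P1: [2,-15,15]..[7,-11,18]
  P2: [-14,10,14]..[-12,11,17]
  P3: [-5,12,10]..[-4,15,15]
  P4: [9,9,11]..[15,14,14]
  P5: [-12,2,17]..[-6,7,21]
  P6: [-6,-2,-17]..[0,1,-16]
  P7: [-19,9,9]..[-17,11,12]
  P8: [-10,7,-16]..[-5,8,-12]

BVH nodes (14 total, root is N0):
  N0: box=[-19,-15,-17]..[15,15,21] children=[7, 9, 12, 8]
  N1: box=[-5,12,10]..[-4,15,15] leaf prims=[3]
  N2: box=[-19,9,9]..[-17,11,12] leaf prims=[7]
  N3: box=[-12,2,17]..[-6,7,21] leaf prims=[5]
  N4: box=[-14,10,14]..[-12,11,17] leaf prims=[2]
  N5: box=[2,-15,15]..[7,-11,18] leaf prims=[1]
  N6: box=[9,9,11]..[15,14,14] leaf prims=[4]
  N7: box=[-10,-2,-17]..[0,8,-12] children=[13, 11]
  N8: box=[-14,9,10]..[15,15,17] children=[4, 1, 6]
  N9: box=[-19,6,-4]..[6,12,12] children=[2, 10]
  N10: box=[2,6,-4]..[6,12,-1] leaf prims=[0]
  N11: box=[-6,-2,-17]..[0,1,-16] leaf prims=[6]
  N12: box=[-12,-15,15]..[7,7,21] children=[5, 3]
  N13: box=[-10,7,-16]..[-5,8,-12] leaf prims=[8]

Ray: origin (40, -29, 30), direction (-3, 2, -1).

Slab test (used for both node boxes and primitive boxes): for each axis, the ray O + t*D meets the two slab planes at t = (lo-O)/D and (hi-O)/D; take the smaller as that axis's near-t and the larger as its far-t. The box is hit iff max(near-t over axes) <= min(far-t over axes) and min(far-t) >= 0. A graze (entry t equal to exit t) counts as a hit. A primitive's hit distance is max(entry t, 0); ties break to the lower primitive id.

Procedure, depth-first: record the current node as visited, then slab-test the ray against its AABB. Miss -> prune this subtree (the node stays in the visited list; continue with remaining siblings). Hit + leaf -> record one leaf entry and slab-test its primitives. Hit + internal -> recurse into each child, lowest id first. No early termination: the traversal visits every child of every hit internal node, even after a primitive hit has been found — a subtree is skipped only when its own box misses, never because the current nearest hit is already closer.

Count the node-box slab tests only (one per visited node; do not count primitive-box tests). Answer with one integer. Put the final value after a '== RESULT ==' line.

Trace the traversal:
N0 x:[25/3,59/3] y:[7,22] z:[9,47] -> hit [9,59/3], descend [7, 8, 9, 12]
  N7 x:[40/3,50/3] y:[27/2,37/2] z:[42,47] -> miss, prune
  N8 x:[25/3,18] y:[19,22] z:[13,20] -> miss, prune
  N9 x:[34/3,59/3] y:[35/2,41/2] z:[18,34] -> hit [18,59/3], descend [2, 10]
    N2 x:[19,59/3] y:[19,20] z:[18,21] -> hit [19,59/3] leaf, test {P7@t=19}
    N10 x:[34/3,38/3] y:[35/2,41/2] z:[31,34] -> miss, prune
  N12 x:[11,52/3] y:[7,18] z:[9,15] -> hit [11,15], descend [3, 5]
    N3 x:[46/3,52/3] y:[31/2,18] z:[9,13] -> miss, prune
    N5 x:[11,38/3] y:[7,9] z:[12,15] -> miss, prune

Visited [0, 7, 8, 9, 2, 10, 12, 3, 5]. Tests: 9 box, 1 leaf. Nearest: P7.

== RESULT ==
9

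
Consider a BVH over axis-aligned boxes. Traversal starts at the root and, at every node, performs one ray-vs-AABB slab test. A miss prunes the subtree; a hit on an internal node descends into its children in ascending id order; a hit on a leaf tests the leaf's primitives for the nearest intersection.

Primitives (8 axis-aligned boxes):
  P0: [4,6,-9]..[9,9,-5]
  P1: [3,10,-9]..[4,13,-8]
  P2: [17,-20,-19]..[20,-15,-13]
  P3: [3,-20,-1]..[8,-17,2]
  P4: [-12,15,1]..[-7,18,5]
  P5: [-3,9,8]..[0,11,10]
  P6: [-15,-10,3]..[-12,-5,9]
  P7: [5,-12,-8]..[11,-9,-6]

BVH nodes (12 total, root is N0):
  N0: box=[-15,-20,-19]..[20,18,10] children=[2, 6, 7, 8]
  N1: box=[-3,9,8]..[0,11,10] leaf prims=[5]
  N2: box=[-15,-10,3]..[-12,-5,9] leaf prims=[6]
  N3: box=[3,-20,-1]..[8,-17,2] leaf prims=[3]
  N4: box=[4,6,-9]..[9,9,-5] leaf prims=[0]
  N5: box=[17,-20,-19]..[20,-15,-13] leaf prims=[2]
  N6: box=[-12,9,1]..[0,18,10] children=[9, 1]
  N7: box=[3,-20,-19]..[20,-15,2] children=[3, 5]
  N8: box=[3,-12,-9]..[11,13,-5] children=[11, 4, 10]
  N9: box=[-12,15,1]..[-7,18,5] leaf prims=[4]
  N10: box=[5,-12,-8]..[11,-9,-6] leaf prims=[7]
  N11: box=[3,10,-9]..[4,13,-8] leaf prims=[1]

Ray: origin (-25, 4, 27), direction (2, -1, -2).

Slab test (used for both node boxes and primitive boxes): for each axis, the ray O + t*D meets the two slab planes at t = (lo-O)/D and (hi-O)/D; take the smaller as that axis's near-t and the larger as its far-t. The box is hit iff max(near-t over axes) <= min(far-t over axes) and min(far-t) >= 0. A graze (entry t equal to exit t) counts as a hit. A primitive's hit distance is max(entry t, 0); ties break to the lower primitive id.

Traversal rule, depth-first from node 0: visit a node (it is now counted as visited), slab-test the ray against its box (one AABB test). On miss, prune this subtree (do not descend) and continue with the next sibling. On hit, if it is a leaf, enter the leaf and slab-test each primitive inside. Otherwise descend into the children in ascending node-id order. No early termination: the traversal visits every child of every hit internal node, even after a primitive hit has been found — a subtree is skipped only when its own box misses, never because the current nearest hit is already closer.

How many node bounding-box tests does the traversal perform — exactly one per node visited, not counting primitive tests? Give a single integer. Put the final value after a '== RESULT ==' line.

Traverse from the root:
N0 x:[5,45/2] y:[-14,24] z:[17/2,23] -> hit [17/2,45/2], descend [2, 6, 7, 8]
  N2 x:[5,13/2] y:[9,14] z:[9,12] -> miss, prune
  N6 x:[13/2,25/2] y:[-14,-5] z:[17/2,13] -> miss, prune
  N7 x:[14,45/2] y:[19,24] z:[25/2,23] -> hit [19,45/2], descend [3, 5]
    N3 x:[14,33/2] y:[21,24] z:[25/2,14] -> miss, prune
    N5 x:[21,45/2] y:[19,24] z:[20,23] -> hit [21,45/2] leaf, test {P2@t=21}
  N8 x:[14,18] y:[-9,16] z:[16,18] -> hit [16,16], descend [4, 10, 11]
    N4 x:[29/2,17] y:[-5,-2] z:[16,18] -> miss, prune
    N10 x:[15,18] y:[13,16] z:[33/2,35/2] -> miss, prune
    N11 x:[14,29/2] y:[-9,-6] z:[35/2,18] -> miss, prune

Summary -> nodes [0, 2, 6, 7, 3, 5, 8, 4, 10, 11]; box-tests=10; leaf-entries=1; first=P2

== RESULT ==
10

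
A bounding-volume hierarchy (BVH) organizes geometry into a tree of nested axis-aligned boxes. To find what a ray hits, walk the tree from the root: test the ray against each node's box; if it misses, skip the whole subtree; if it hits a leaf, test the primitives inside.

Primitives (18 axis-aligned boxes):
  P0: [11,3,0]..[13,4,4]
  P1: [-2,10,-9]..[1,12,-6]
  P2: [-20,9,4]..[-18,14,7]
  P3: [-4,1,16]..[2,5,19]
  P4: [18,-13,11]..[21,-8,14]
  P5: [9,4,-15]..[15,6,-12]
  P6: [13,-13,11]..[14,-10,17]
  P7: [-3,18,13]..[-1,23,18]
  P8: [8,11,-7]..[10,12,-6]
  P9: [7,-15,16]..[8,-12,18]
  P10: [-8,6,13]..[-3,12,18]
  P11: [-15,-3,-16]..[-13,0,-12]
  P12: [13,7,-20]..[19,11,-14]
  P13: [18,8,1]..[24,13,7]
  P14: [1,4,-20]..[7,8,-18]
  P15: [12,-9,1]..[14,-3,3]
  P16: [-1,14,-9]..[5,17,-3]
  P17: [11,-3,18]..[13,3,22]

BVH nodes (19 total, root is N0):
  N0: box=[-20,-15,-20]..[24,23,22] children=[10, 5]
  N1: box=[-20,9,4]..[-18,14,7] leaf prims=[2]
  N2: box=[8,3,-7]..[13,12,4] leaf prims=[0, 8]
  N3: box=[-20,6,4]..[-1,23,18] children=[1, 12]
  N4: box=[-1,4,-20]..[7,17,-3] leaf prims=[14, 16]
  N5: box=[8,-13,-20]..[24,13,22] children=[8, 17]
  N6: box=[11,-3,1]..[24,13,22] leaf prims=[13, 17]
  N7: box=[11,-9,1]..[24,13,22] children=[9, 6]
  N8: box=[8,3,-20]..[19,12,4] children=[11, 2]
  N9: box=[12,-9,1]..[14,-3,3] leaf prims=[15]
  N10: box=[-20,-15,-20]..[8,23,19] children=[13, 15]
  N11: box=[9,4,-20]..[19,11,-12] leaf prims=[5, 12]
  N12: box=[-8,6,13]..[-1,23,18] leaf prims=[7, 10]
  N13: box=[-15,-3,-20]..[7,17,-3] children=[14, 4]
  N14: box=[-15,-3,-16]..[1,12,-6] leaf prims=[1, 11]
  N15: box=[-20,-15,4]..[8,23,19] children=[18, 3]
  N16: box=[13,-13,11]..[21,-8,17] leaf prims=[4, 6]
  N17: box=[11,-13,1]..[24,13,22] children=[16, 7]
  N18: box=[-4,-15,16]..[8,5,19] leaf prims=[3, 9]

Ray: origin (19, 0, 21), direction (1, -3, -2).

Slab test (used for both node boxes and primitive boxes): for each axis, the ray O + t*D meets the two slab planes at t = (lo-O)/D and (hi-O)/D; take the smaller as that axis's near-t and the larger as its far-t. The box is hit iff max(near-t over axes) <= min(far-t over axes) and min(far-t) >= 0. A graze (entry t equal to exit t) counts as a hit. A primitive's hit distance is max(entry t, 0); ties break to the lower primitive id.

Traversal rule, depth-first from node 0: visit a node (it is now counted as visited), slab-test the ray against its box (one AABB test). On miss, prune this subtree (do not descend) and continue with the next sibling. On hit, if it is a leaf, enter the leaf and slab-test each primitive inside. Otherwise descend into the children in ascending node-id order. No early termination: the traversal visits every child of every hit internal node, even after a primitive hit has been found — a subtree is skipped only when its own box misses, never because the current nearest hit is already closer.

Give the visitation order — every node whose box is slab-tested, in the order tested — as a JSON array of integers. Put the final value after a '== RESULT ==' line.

Walk:
N0 x:[-39,5] y:[-23/3,5] z:[-1/2,41/2] -> hit [-1/2,5], descend [5, 10]
  N5 x:[-11,5] y:[-13/3,13/3] z:[-1/2,41/2] -> hit [-1/2,13/3], descend [8, 17]
    N8 x:[-11,0] y:[-4,-1] z:[17/2,41/2] -> miss, prune
    N17 x:[-8,5] y:[-13/3,13/3] z:[-1/2,10] -> hit [-1/2,13/3], descend [7, 16]
      N7 x:[-8,5] y:[-13/3,3] z:[-1/2,10] -> hit [-1/2,3], descend [6, 9]
        N6 x:[-8,5] y:[-13/3,1] z:[-1/2,10] -> hit [-1/2,1] leaf, test {P13(miss), P17(miss)}
        N9 x:[-7,-5] y:[1,3] z:[9,10] -> miss, prune
      N16 x:[-6,2] y:[8/3,13/3] z:[2,5] -> miss, prune
  N10 x:[-39,-11] y:[-23/3,5] z:[1,41/2] -> miss, prune

Summary -> nodes [0, 5, 8, 17, 7, 6, 9, 16, 10]; box-tests=9; leaf-entries=1; first=miss

== RESULT ==
[0, 5, 8, 17, 7, 6, 9, 16, 10]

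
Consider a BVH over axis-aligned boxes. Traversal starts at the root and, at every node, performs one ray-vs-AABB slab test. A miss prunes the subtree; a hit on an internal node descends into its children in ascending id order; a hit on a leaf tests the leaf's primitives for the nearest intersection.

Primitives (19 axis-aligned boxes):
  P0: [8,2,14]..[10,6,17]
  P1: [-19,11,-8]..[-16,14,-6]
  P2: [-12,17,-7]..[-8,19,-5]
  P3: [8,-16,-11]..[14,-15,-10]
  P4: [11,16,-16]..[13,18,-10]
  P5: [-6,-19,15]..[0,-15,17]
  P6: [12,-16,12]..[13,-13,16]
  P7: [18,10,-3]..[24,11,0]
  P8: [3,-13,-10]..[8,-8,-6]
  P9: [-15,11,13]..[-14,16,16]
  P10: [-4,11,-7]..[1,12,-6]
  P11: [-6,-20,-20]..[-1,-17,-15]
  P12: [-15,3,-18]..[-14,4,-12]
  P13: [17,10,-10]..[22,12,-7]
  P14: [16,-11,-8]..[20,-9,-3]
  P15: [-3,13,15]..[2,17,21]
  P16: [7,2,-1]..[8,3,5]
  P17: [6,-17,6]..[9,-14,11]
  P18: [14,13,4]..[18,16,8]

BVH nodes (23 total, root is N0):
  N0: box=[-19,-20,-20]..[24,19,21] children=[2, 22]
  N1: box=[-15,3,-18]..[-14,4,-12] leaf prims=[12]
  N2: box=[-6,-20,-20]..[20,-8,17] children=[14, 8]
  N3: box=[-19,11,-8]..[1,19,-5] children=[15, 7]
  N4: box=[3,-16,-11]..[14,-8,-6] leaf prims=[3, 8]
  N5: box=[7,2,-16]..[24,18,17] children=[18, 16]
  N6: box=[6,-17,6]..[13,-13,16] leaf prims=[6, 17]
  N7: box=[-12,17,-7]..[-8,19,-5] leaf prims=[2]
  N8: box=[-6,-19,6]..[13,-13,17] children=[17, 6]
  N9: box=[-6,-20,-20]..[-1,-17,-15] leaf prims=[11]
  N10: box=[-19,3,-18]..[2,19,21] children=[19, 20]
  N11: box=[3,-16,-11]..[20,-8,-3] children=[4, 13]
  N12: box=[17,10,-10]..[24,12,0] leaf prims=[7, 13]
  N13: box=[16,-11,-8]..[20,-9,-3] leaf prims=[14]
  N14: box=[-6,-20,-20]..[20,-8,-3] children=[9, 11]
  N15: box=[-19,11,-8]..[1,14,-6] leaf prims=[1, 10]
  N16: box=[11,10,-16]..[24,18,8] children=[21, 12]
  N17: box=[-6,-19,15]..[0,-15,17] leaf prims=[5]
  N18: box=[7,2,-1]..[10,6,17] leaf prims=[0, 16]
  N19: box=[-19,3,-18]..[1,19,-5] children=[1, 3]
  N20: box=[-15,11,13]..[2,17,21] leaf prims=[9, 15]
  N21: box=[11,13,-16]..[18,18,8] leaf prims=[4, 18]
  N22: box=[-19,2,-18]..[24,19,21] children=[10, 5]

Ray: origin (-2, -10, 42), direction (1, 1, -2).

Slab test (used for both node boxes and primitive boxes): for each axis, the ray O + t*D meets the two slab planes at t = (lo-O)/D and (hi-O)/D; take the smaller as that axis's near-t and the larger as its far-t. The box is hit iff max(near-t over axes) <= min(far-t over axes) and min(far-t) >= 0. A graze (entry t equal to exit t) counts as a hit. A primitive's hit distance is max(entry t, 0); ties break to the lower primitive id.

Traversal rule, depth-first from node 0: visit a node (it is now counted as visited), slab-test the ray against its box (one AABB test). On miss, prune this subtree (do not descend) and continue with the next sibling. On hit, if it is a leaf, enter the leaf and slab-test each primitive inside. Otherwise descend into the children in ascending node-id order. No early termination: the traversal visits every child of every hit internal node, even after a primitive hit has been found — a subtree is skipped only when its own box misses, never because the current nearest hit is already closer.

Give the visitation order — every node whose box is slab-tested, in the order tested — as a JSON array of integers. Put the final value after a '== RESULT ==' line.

Traverse from the root:
N0 x:[-17,26] y:[-10,29] z:[21/2,31] -> hit [21/2,26], descend [2, 22]
  N2 x:[-4,22] y:[-10,2] z:[25/2,31] -> miss, prune
  N22 x:[-17,26] y:[12,29] z:[21/2,30] -> hit [12,26], descend [5, 10]
    N5 x:[9,26] y:[12,28] z:[25/2,29] -> hit [25/2,26], descend [16, 18]
      N16 x:[13,26] y:[20,28] z:[17,29] -> hit [20,26], descend [12, 21]
        N12 x:[19,26] y:[20,22] z:[21,26] -> hit [21,22] leaf, test {P7@t=21, P13(miss)}
        N21 x:[13,20] y:[23,28] z:[17,29] -> miss, prune
      N18 x:[9,12] y:[12,16] z:[25/2,43/2] -> miss, prune
    N10 x:[-17,4] y:[13,29] z:[21/2,30] -> miss, prune

Visited [0, 2, 22, 5, 16, 12, 21, 18, 10]. Tests: 9 box, 1 leaf. Nearest: P7.

== RESULT ==
[0, 2, 22, 5, 16, 12, 21, 18, 10]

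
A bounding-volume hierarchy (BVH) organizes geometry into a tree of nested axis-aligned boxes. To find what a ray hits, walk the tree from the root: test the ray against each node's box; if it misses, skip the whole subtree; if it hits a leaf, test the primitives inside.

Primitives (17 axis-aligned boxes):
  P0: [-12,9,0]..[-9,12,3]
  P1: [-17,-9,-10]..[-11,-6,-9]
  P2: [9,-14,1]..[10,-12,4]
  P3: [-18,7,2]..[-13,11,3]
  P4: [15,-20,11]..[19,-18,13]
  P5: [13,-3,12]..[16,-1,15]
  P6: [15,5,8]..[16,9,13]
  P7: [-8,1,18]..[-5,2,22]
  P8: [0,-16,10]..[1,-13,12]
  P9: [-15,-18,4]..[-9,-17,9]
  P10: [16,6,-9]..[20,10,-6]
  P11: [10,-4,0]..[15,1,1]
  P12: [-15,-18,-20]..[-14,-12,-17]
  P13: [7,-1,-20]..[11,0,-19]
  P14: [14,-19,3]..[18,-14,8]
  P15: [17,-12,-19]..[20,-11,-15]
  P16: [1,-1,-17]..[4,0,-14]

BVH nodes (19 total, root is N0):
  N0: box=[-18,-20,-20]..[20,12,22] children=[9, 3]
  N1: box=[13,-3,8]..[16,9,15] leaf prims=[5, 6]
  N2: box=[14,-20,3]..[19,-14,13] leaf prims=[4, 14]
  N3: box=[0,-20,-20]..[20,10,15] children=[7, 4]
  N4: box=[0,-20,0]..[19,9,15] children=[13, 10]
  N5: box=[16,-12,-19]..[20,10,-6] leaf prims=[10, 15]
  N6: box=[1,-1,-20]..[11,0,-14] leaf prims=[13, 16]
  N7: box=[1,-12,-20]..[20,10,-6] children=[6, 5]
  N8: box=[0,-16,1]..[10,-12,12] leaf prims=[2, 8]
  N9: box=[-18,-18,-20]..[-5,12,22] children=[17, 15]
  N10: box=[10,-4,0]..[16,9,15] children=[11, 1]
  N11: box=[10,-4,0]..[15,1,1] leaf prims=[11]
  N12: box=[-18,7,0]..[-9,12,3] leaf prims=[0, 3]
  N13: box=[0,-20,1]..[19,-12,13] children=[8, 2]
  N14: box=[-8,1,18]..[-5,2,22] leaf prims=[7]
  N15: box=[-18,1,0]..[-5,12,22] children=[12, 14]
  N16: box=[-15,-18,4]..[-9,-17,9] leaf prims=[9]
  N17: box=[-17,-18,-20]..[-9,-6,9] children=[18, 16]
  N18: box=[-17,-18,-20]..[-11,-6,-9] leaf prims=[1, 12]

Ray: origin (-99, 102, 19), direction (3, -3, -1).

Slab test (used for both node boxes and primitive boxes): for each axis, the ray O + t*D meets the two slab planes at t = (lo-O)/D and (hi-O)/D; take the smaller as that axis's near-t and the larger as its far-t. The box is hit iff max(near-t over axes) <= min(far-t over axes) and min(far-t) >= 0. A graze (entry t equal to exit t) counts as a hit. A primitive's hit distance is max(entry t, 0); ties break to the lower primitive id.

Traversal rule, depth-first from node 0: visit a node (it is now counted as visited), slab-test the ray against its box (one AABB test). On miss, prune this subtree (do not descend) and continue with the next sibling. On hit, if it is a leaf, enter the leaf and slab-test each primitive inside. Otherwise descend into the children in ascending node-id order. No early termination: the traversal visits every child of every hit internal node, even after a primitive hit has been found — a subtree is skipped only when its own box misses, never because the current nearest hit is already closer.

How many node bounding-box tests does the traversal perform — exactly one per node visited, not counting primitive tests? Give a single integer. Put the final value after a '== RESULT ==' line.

Traverse from the root:
N0 x:[27,119/3] y:[30,122/3] z:[-3,39] -> hit [30,39], descend [3, 9]
  N3 x:[33,119/3] y:[92/3,122/3] z:[4,39] -> hit [33,39], descend [4, 7]
    N4 x:[33,118/3] y:[31,122/3] z:[4,19] -> miss, prune
    N7 x:[100/3,119/3] y:[92/3,38] z:[25,39] -> hit [100/3,38], descend [5, 6]
      N5 x:[115/3,119/3] y:[92/3,38] z:[25,38] -> miss, prune
      N6 x:[100/3,110/3] y:[34,103/3] z:[33,39] -> hit [34,103/3] leaf, test {P13(miss), P16@t=34}
  N9 x:[27,94/3] y:[30,40] z:[-3,39] -> hit [30,94/3], descend [15, 17]
    N15 x:[27,94/3] y:[30,101/3] z:[-3,19] -> miss, prune
    N17 x:[82/3,30] y:[36,40] z:[10,39] -> miss, prune

Visited [0, 3, 4, 7, 5, 6, 9, 15, 17]. Tests: 9 box, 1 leaf. Nearest: P16.

== RESULT ==
9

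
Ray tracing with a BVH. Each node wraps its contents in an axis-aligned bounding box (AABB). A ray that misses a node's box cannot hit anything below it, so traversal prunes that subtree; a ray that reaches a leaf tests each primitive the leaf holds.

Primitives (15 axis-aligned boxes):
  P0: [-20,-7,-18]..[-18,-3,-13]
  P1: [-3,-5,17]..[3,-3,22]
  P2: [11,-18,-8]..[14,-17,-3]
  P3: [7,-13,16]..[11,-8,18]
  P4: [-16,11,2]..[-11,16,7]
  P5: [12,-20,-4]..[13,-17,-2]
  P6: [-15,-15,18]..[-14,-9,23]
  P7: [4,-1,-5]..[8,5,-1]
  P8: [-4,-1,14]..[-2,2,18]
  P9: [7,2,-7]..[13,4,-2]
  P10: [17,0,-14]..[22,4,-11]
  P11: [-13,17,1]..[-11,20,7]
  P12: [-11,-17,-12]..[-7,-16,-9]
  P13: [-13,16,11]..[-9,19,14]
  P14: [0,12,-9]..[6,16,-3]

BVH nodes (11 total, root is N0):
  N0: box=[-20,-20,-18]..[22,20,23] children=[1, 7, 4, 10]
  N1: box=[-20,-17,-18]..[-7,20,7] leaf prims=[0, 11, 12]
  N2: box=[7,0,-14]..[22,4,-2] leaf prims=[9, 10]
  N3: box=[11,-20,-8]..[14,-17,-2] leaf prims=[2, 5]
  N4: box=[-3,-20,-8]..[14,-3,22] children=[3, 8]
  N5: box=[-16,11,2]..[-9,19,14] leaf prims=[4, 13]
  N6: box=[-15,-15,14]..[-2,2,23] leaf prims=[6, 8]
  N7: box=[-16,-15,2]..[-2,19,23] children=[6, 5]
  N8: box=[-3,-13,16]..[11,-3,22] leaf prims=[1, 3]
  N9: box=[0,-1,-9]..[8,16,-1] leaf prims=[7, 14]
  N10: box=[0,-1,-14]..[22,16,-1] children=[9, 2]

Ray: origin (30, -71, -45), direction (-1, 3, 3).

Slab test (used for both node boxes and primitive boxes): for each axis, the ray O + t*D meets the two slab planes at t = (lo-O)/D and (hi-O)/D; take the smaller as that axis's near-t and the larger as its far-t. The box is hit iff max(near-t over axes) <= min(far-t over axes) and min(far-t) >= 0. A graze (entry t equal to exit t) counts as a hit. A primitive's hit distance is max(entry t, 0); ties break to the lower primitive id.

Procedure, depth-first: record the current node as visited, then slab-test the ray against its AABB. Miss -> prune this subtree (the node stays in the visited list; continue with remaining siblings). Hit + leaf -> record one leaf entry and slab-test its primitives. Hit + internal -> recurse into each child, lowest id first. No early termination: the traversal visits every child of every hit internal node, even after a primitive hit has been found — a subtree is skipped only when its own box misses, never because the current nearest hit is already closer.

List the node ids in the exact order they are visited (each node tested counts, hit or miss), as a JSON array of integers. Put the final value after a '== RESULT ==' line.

Traverse from the root:
N0 x:[8,50] y:[17,91/3] z:[9,68/3] -> hit [17,68/3], descend [1, 4, 7, 10]
  N1 x:[37,50] y:[18,91/3] z:[9,52/3] -> miss, prune
  N4 x:[16,33] y:[17,68/3] z:[37/3,67/3] -> hit [17,67/3], descend [3, 8]
    N3 x:[16,19] y:[17,18] z:[37/3,43/3] -> miss, prune
    N8 x:[19,33] y:[58/3,68/3] z:[61/3,67/3] -> hit [61/3,67/3] leaf, test {P1(miss), P3@t=61/3}
  N7 x:[32,46] y:[56/3,30] z:[47/3,68/3] -> miss, prune
  N10 x:[8,30] y:[70/3,29] z:[31/3,44/3] -> miss, prune

order=[0, 1, 4, 3, 8, 7, 10]  |boxes|=7  |leaves|=1  hit=P3

== RESULT ==
[0, 1, 4, 3, 8, 7, 10]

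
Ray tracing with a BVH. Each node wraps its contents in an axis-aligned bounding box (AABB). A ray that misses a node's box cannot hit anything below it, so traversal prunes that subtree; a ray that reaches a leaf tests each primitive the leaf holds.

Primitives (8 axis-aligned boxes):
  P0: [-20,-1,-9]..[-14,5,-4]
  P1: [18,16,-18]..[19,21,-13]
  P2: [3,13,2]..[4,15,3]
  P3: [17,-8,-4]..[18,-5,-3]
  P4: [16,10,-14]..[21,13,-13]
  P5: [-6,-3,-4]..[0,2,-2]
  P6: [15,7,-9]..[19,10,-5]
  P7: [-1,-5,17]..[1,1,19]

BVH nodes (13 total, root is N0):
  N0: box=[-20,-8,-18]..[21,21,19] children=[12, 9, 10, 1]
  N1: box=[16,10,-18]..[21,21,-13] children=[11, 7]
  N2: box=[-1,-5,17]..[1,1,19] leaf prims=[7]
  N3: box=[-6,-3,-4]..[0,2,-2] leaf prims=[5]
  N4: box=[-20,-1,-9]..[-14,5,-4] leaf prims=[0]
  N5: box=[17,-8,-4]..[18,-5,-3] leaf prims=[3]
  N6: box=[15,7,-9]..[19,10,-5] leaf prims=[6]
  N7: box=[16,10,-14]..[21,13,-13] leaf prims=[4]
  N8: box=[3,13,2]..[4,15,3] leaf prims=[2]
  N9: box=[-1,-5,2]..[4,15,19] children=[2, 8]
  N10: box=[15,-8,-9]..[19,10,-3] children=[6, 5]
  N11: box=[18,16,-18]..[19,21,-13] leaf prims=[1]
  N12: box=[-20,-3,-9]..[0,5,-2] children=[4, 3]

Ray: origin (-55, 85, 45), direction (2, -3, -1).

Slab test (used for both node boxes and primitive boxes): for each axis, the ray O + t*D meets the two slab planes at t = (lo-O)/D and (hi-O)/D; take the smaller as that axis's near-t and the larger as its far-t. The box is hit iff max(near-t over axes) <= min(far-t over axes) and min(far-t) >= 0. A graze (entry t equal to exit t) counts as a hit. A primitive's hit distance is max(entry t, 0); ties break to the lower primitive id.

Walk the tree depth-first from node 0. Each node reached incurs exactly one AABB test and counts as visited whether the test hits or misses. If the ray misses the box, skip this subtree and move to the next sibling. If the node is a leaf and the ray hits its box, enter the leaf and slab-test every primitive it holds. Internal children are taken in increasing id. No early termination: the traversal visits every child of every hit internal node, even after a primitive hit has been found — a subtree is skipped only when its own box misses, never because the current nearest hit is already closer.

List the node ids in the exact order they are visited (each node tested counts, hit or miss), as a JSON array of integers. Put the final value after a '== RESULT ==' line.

Traverse from the root:
N0 x:[35/2,38] y:[64/3,31] z:[26,63] -> hit [26,31], descend [1, 9, 10, 12]
  N1 x:[71/2,38] y:[64/3,25] z:[58,63] -> miss, prune
  N9 x:[27,59/2] y:[70/3,30] z:[26,43] -> hit [27,59/2], descend [2, 8]
    N2 x:[27,28] y:[28,30] z:[26,28] -> hit [28,28] leaf, test {P7@t=28}
    N8 x:[29,59/2] y:[70/3,24] z:[42,43] -> miss, prune
  N10 x:[35,37] y:[25,31] z:[48,54] -> miss, prune
  N12 x:[35/2,55/2] y:[80/3,88/3] z:[47,54] -> miss, prune

Summary -> nodes [0, 1, 9, 2, 8, 10, 12]; box-tests=7; leaf-entries=1; first=P7

== RESULT ==
[0, 1, 9, 2, 8, 10, 12]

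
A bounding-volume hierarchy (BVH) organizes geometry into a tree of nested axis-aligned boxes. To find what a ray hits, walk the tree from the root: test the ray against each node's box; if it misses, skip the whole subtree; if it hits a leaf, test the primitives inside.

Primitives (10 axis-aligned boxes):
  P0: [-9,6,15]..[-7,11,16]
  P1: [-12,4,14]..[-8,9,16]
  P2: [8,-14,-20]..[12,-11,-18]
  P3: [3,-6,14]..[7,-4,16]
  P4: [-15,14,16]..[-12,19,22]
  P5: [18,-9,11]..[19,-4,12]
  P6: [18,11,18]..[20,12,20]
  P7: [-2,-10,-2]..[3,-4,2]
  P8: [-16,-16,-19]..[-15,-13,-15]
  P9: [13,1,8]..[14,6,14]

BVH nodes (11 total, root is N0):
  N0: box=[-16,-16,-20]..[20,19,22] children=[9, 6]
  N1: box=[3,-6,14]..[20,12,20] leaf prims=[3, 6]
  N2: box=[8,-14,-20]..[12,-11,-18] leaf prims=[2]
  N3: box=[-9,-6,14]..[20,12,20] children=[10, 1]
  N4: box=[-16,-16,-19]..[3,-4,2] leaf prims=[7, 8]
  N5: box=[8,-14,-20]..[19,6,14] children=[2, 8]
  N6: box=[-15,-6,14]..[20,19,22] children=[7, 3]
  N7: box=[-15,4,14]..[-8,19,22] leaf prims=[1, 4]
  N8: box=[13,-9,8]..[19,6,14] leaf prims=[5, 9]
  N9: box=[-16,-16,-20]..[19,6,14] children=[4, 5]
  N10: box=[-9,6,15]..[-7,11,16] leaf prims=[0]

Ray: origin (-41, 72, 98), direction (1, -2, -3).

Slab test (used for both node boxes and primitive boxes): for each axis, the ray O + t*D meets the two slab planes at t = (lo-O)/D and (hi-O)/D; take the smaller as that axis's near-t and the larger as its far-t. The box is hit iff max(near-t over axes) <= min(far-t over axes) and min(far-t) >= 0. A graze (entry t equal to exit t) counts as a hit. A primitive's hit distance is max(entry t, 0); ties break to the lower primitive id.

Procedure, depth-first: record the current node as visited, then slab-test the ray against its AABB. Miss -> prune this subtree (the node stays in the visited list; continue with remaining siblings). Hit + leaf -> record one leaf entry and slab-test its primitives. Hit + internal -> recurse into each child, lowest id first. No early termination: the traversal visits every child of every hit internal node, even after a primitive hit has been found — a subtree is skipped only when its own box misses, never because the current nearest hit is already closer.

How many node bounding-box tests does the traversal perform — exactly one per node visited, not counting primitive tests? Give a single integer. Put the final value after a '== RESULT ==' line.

Traverse from the root:
N0 x:[25,61] y:[53/2,44] z:[76/3,118/3] -> hit [53/2,118/3], descend [6, 9]
  N6 x:[26,61] y:[53/2,39] z:[76/3,28] -> hit [53/2,28], descend [3, 7]
    N3 x:[32,61] y:[30,39] z:[26,28] -> miss, prune
    N7 x:[26,33] y:[53/2,34] z:[76/3,28] -> hit [53/2,28] leaf, test {P1(miss), P4@t=53/2}
  N9 x:[25,60] y:[33,44] z:[28,118/3] -> hit [33,118/3], descend [4, 5]
    N4 x:[25,44] y:[38,44] z:[32,39] -> hit [38,39] leaf, test {P7(miss), P8(miss)}
    N5 x:[49,60] y:[33,43] z:[28,118/3] -> miss, prune

order=[0, 6, 3, 7, 9, 4, 5]  |boxes|=7  |leaves|=2  hit=P4

== RESULT ==
7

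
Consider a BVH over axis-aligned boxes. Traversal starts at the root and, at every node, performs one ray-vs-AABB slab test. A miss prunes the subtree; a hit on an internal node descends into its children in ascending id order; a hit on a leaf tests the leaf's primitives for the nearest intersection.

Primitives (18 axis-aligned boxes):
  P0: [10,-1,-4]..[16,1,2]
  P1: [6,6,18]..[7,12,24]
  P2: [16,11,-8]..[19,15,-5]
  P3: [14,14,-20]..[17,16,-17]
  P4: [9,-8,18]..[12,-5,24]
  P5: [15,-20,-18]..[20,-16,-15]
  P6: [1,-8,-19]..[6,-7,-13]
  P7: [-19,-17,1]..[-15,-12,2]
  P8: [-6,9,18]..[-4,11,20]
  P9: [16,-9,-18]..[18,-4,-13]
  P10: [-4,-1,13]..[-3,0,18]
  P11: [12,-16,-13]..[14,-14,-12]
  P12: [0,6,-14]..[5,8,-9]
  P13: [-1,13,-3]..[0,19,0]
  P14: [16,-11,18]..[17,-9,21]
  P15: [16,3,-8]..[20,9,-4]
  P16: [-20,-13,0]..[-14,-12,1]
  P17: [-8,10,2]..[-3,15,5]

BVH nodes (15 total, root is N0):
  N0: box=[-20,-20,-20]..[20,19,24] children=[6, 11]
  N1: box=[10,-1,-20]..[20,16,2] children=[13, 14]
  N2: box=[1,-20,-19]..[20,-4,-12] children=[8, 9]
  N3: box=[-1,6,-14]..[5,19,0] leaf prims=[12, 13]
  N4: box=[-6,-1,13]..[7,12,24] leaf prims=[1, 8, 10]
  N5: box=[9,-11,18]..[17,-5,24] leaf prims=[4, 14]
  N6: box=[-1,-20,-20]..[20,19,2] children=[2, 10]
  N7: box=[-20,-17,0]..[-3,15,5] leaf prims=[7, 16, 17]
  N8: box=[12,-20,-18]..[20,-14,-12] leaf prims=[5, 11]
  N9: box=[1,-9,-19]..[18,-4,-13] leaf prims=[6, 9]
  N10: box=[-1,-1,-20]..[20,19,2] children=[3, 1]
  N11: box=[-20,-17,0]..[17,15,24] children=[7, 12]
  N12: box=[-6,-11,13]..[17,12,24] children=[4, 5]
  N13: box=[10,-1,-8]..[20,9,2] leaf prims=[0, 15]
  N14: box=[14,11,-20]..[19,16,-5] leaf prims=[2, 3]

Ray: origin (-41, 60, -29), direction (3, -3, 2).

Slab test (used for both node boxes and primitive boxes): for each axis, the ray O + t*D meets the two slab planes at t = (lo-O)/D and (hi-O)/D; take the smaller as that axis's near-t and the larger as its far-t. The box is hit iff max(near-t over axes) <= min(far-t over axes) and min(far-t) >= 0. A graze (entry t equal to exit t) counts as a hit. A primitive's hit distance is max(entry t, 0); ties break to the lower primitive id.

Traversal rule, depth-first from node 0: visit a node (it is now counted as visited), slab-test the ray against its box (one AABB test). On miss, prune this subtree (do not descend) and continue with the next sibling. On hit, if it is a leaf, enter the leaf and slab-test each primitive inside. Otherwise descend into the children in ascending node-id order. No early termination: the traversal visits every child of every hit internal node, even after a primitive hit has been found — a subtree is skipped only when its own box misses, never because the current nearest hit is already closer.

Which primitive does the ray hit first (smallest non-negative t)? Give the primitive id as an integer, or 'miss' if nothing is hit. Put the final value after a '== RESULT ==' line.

Trace the traversal:
N0 x:[7,61/3] y:[41/3,80/3] z:[9/2,53/2] -> hit [41/3,61/3], descend [6, 11]
  N6 x:[40/3,61/3] y:[41/3,80/3] z:[9/2,31/2] -> hit [41/3,31/2], descend [2, 10]
    N2 x:[14,61/3] y:[64/3,80/3] z:[5,17/2] -> miss, prune
    N10 x:[40/3,61/3] y:[41/3,61/3] z:[9/2,31/2] -> hit [41/3,31/2], descend [1, 3]
      N1 x:[17,61/3] y:[44/3,61/3] z:[9/2,31/2] -> miss, prune
      N3 x:[40/3,46/3] y:[41/3,18] z:[15/2,29/2] -> hit [41/3,29/2] leaf, test {P12(miss), P13@t=41/3}
  N11 x:[7,58/3] y:[15,77/3] z:[29/2,53/2] -> hit [15,58/3], descend [7, 12]
    N7 x:[7,38/3] y:[15,77/3] z:[29/2,17] -> miss, prune
    N12 x:[35/3,58/3] y:[16,71/3] z:[21,53/2] -> miss, prune

Visited [0, 6, 2, 10, 1, 3, 11, 7, 12]. Tests: 9 box, 1 leaf. Nearest: P13.

== RESULT ==
13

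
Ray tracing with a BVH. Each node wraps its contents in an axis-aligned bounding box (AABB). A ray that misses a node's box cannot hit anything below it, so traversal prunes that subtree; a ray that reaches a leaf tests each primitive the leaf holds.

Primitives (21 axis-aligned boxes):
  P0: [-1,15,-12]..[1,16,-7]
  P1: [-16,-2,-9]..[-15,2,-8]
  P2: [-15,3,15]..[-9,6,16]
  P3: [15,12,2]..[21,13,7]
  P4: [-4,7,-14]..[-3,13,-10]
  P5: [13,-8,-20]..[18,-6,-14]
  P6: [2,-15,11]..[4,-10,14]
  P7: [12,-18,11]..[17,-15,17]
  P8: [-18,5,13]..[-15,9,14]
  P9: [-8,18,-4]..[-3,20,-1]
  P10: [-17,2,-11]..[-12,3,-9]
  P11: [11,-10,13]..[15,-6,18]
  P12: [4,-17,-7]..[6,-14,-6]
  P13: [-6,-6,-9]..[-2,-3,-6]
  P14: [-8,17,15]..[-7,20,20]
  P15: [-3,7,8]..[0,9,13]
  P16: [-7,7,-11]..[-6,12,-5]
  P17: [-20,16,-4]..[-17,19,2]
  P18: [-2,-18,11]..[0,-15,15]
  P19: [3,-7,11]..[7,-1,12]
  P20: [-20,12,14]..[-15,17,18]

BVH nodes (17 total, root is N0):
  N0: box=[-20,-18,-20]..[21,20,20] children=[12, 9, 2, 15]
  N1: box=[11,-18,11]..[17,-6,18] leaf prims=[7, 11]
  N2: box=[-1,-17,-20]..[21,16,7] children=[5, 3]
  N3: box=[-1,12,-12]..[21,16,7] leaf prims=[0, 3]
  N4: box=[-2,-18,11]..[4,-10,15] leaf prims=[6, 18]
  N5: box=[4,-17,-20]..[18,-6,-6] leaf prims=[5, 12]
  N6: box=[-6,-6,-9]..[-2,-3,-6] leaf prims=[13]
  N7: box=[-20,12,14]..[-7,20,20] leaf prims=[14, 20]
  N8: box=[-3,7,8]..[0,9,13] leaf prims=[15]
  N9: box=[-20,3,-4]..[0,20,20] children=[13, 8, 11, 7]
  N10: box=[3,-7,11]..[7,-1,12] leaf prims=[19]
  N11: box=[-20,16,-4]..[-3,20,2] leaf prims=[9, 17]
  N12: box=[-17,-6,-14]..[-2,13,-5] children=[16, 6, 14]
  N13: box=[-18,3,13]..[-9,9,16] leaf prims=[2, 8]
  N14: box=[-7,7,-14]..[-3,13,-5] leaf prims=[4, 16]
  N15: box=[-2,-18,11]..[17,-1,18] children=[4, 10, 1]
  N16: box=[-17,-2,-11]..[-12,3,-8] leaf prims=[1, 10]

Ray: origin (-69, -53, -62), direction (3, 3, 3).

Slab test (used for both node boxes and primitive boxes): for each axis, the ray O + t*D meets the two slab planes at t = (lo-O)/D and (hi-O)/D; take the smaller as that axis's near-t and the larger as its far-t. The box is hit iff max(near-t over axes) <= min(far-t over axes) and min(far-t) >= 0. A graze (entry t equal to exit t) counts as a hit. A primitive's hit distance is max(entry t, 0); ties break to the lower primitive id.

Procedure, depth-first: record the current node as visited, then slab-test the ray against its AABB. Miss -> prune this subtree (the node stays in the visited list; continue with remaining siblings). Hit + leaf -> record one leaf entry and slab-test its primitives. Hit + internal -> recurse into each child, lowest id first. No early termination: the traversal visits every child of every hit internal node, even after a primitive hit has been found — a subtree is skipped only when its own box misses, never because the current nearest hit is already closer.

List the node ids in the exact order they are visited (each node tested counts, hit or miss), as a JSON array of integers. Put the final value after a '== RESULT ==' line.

Walk:
N0 x:[49/3,30] y:[35/3,73/3] z:[14,82/3] -> hit [49/3,73/3], descend [2, 9, 12, 15]
  N2 x:[68/3,30] y:[12,23] z:[14,23] -> hit [68/3,23], descend [3, 5]
    N3 x:[68/3,30] y:[65/3,23] z:[50/3,23] -> hit [68/3,23] leaf, test {P0(miss), P3(miss)}
    N5 x:[73/3,29] y:[12,47/3] z:[14,56/3] -> miss, prune
  N9 x:[49/3,23] y:[56/3,73/3] z:[58/3,82/3] -> hit [58/3,23], descend [7, 8, 11, 13]
    N7 x:[49/3,62/3] y:[65/3,73/3] z:[76/3,82/3] -> miss, prune
    N8 x:[22,23] y:[20,62/3] z:[70/3,25] -> miss, prune
    N11 x:[49/3,22] y:[23,73/3] z:[58/3,64/3] -> miss, prune
    N13 x:[17,20] y:[56/3,62/3] z:[25,26] -> miss, prune
  N12 x:[52/3,67/3] y:[47/3,22] z:[16,19] -> hit [52/3,19], descend [6, 14, 16]
    N6 x:[21,67/3] y:[47/3,50/3] z:[53/3,56/3] -> miss, prune
    N14 x:[62/3,22] y:[20,22] z:[16,19] -> miss, prune
    N16 x:[52/3,19] y:[17,56/3] z:[17,18] -> hit [52/3,18] leaf, test {P1@t=53/3, P10(miss)}
  N15 x:[67/3,86/3] y:[35/3,52/3] z:[73/3,80/3] -> miss, prune

Summary -> nodes [0, 2, 3, 5, 9, 7, 8, 11, 13, 12, 6, 14, 16, 15]; box-tests=14; leaf-entries=2; first=P1

== RESULT ==
[0, 2, 3, 5, 9, 7, 8, 11, 13, 12, 6, 14, 16, 15]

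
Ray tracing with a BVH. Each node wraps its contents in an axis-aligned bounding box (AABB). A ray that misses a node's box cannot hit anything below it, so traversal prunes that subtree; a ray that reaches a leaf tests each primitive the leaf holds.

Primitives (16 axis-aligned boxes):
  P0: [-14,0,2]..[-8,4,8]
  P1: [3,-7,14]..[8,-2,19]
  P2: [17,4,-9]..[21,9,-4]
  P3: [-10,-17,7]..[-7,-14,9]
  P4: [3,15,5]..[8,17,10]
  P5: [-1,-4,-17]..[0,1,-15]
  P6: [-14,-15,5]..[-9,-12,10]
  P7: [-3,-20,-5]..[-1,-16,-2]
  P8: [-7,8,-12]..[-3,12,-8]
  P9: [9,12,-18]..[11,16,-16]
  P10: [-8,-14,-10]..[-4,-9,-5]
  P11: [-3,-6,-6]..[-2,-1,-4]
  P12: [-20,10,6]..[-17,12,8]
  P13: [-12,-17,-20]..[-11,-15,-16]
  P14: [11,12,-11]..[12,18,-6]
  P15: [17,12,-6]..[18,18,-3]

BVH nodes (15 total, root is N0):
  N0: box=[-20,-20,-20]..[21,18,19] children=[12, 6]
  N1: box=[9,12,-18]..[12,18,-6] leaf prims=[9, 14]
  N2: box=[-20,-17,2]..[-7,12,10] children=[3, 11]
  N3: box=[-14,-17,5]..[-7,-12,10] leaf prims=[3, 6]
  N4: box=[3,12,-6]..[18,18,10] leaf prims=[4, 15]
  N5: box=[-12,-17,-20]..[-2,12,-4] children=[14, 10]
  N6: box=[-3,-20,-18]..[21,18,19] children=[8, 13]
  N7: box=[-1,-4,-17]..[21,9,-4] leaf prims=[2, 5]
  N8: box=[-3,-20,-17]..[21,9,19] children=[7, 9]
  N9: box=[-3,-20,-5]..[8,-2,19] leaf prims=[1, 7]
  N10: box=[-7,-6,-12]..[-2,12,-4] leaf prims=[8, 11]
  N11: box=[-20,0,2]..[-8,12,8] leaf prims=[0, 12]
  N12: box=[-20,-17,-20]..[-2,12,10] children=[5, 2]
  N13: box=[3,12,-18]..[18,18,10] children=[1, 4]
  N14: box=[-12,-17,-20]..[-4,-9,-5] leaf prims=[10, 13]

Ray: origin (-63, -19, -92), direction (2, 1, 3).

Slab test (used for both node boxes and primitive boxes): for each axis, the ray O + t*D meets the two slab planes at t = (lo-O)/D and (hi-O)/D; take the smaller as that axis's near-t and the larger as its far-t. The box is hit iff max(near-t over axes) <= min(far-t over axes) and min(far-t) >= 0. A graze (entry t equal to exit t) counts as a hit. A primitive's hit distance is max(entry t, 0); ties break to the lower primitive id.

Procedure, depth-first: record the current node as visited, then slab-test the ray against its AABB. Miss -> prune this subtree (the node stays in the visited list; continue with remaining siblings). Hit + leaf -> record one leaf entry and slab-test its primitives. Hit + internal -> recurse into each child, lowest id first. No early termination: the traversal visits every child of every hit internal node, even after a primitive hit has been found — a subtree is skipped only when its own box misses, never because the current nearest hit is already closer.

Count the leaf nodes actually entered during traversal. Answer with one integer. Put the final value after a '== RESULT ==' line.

Walk:
N0 x:[43/2,42] y:[-1,37] z:[24,37] -> hit [24,37], descend [6, 12]
  N6 x:[30,42] y:[-1,37] z:[74/3,37] -> hit [30,37], descend [8, 13]
    N8 x:[30,42] y:[-1,28] z:[25,37] -> miss, prune
    N13 x:[33,81/2] y:[31,37] z:[74/3,34] -> hit [33,34], descend [1, 4]
      N1 x:[36,75/2] y:[31,37] z:[74/3,86/3] -> miss, prune
      N4 x:[33,81/2] y:[31,37] z:[86/3,34] -> hit [33,34] leaf, test {P4@t=34, P15(miss)}
  N12 x:[43/2,61/2] y:[2,31] z:[24,34] -> hit [24,61/2], descend [2, 5]
    N2 x:[43/2,28] y:[2,31] z:[94/3,34] -> miss, prune
    N5 x:[51/2,61/2] y:[2,31] z:[24,88/3] -> hit [51/2,88/3], descend [10, 14]
      N10 x:[28,61/2] y:[13,31] z:[80/3,88/3] -> hit [28,88/3] leaf, test {P8@t=28, P11(miss)}
      N14 x:[51/2,59/2] y:[2,10] z:[24,29] -> miss, prune

Visited [0, 6, 8, 13, 1, 4, 12, 2, 5, 10, 14]. Tests: 11 box, 2 leaf. Nearest: P8.

== RESULT ==
2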